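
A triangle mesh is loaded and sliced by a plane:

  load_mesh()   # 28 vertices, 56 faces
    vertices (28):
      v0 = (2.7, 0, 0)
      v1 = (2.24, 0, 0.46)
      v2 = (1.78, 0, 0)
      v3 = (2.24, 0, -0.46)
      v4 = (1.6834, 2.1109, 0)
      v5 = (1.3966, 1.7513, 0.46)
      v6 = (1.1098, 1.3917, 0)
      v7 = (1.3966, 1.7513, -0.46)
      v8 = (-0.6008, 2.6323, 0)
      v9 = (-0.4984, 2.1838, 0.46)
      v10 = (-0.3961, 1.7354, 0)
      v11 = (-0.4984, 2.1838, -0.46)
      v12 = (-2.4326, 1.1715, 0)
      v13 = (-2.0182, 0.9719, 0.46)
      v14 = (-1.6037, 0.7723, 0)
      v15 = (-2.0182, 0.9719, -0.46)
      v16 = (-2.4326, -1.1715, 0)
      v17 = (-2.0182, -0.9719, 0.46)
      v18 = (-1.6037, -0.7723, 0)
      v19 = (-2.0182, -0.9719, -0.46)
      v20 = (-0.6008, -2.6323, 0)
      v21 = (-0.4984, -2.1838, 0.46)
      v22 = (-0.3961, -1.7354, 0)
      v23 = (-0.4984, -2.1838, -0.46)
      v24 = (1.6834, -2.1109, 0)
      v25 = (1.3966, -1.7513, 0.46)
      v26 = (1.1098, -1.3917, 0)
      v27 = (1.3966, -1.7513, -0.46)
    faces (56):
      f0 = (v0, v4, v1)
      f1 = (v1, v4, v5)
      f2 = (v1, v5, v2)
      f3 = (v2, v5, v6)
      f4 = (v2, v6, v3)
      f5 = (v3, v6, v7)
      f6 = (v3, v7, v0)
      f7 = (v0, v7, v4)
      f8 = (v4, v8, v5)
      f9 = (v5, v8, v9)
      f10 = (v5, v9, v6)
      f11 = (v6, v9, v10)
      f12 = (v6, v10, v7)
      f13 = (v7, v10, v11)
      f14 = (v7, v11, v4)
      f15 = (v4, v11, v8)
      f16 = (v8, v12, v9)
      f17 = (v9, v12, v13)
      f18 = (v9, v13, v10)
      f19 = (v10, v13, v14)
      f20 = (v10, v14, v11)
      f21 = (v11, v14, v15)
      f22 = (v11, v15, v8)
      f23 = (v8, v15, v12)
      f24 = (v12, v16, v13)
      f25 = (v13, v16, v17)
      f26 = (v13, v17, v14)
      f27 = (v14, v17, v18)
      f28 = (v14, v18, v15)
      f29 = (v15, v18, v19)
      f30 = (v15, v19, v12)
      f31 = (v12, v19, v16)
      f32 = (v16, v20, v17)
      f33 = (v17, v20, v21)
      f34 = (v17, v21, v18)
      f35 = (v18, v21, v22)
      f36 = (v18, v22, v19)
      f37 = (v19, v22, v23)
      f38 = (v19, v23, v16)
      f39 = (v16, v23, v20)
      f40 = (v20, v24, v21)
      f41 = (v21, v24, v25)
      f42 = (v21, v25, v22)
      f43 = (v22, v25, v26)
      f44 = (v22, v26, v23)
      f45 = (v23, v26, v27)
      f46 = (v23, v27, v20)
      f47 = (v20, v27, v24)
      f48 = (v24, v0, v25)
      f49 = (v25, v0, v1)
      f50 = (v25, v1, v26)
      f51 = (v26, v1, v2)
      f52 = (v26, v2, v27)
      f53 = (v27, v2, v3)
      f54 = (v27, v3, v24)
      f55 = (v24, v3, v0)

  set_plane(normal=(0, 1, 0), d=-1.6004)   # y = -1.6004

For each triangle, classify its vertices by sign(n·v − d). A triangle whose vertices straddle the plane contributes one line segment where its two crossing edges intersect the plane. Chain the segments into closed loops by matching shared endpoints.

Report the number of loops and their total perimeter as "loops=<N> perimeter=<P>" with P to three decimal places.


loops=2 perimeter=7.307

Straddling triangles (18 of 56):
  (v16,v20,v17) [+-+] → (-1.89477, -1.6004, 0)–(-1.48168, -1.6004, 0.285879)  len=0.5024
  (v17,v20,v21) [+--] → (-1.48168, -1.6004, 0.285879)–(-1.23002, -1.6004, 0.46)  len=0.3060
  (v17,v21,v18) [+-+] → (-1.23002, -1.6004, 0.46)–(-0.955242, -1.6004, 0.269873)  len=0.3341
  (v18,v21,v22) [+--] → (-0.955242, -1.6004, 0.269873)–(-0.565372, -1.6004, 0)  len=0.4742
  (v18,v22,v19) [+-+] → (-0.565372, -1.6004, 0)–(-0.682915, -1.6004, -0.081336)  len=0.1429
  (v19,v22,v23) [+--] → (-0.682915, -1.6004, -0.081336)–(-1.23002, -1.6004, -0.46)  len=0.6654
  (v19,v23,v16) [+-+] → (-1.23002, -1.6004, -0.46)–(-1.6131, -1.6004, -0.194897)  len=0.4659
  (v16,v23,v20) [+--] → (-1.6131, -1.6004, -0.194897)–(-1.89477, -1.6004, 0)  len=0.3425
  (v22,v25,v26) [--+] → (1.27625, -1.6004, 0.266969)–(0.195394, -1.6004, 0)  len=1.1133
  (v22,v26,v23) [-+-] → (0.195394, -1.6004, 0)–(0.686077, -1.6004, -0.121199)  len=0.5054
  (v23,v26,v27) [-+-] → (0.686077, -1.6004, -0.121199)–(1.27625, -1.6004, -0.266969)  len=0.6079
  (v24,v0,v25) [-+-] → (1.92925, -1.6004, 0)–(1.50891, -1.6004, 0.420364)  len=0.5945
  (v25,v0,v1) [-++] → (1.50891, -1.6004, 0.420364)–(1.46927, -1.6004, 0.46)  len=0.0561
  (v25,v1,v26) [-++] → (1.46927, -1.6004, 0.46)–(1.27625, -1.6004, 0.266969)  len=0.2730
  (v26,v2,v27) [++-] → (1.42964, -1.6004, -0.420364)–(1.27625, -1.6004, -0.266969)  len=0.2169
  (v27,v2,v3) [-++] → (1.42964, -1.6004, -0.420364)–(1.46927, -1.6004, -0.46)  len=0.0561
  (v27,v3,v24) [-+-] → (1.46927, -1.6004, -0.46)–(1.81801, -1.6004, -0.111246)  len=0.4932
  (v24,v3,v0) [-++] → (1.81801, -1.6004, -0.111246)–(1.92925, -1.6004, 0)  len=0.1573

Chained into 2 loop(s):
  loop 1: 8 segments, perimeter = 3.2334
  loop 2: 10 segments, perimeter = 4.0737
Total perimeter = 7.307


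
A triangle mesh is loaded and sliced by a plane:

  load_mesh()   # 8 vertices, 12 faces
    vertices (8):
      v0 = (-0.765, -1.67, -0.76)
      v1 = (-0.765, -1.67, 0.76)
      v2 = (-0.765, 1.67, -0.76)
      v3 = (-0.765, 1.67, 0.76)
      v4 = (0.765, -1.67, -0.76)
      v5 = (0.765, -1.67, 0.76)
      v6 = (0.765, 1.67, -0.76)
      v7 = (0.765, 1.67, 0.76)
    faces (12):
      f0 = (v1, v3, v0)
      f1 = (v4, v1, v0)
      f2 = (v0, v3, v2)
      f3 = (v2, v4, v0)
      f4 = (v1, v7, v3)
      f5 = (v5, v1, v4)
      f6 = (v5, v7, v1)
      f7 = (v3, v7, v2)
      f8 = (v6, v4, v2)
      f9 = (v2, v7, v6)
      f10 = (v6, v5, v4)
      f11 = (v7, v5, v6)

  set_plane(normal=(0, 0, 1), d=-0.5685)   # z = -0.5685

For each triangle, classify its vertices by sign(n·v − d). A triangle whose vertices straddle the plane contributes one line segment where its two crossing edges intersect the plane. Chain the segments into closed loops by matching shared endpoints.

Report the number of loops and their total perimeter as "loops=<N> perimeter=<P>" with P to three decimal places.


Straddling triangles (8 of 12):
  (v1,v3,v0) [++-] → (-0.765, -1.2492, -0.5685)–(-0.765, -1.67, -0.5685)  len=0.4208
  (v4,v1,v0) [-+-] → (0.57224, -1.67, -0.5685)–(-0.765, -1.67, -0.5685)  len=1.3372
  (v0,v3,v2) [-+-] → (-0.765, -1.2492, -0.5685)–(-0.765, 1.67, -0.5685)  len=2.9192
  (v5,v1,v4) [++-] → (0.57224, -1.67, -0.5685)–(0.765, -1.67, -0.5685)  len=0.1928
  (v3,v7,v2) [++-] → (-0.57224, 1.67, -0.5685)–(-0.765, 1.67, -0.5685)  len=0.1928
  (v2,v7,v6) [-+-] → (-0.57224, 1.67, -0.5685)–(0.765, 1.67, -0.5685)  len=1.3372
  (v6,v5,v4) [-+-] → (0.765, 1.2492, -0.5685)–(0.765, -1.67, -0.5685)  len=2.9192
  (v7,v5,v6) [++-] → (0.765, 1.2492, -0.5685)–(0.765, 1.67, -0.5685)  len=0.4208

Chained into 1 loop(s):
  loop 1: 8 segments, perimeter = 9.7400
Total perimeter = 9.740

loops=1 perimeter=9.740


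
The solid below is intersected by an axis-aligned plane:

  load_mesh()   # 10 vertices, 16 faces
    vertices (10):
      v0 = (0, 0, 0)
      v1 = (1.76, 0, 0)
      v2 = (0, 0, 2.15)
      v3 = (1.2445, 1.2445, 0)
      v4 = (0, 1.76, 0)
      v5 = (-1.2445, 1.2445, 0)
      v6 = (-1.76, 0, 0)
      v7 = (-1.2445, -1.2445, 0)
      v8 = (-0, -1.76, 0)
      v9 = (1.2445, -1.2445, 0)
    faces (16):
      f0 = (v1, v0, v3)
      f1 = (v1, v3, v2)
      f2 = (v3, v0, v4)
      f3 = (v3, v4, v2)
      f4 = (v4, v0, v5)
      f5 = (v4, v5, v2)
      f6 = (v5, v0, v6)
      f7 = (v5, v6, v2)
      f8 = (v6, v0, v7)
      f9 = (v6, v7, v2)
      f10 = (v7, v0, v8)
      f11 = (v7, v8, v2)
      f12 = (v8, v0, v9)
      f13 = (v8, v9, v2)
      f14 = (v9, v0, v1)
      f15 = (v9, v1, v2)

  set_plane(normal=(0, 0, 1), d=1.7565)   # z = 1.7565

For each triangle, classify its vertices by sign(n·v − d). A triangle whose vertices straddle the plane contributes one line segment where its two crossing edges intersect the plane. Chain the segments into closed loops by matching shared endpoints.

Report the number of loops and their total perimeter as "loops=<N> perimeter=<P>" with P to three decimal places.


Straddling triangles (8 of 16):
  (v1,v3,v2) [--+] → (0.227772, 0.227772, 1.7565)–(0.322121, 0, 1.7565)  len=0.2465
  (v3,v4,v2) [--+] → (0, 0.322121, 1.7565)–(0.227772, 0.227772, 1.7565)  len=0.2465
  (v4,v5,v2) [--+] → (-0.227772, 0.227772, 1.7565)–(0, 0.322121, 1.7565)  len=0.2465
  (v5,v6,v2) [--+] → (-0.322121, 0, 1.7565)–(-0.227772, 0.227772, 1.7565)  len=0.2465
  (v6,v7,v2) [--+] → (-0.227772, -0.227772, 1.7565)–(-0.322121, 0, 1.7565)  len=0.2465
  (v7,v8,v2) [--+] → (0, -0.322121, 1.7565)–(-0.227772, -0.227772, 1.7565)  len=0.2465
  (v8,v9,v2) [--+] → (0.227772, -0.227772, 1.7565)–(0, -0.322121, 1.7565)  len=0.2465
  (v9,v1,v2) [--+] → (0.322121, 0, 1.7565)–(0.227772, -0.227772, 1.7565)  len=0.2465

Chained into 1 loop(s):
  loop 1: 8 segments, perimeter = 1.9723
Total perimeter = 1.972

loops=1 perimeter=1.972


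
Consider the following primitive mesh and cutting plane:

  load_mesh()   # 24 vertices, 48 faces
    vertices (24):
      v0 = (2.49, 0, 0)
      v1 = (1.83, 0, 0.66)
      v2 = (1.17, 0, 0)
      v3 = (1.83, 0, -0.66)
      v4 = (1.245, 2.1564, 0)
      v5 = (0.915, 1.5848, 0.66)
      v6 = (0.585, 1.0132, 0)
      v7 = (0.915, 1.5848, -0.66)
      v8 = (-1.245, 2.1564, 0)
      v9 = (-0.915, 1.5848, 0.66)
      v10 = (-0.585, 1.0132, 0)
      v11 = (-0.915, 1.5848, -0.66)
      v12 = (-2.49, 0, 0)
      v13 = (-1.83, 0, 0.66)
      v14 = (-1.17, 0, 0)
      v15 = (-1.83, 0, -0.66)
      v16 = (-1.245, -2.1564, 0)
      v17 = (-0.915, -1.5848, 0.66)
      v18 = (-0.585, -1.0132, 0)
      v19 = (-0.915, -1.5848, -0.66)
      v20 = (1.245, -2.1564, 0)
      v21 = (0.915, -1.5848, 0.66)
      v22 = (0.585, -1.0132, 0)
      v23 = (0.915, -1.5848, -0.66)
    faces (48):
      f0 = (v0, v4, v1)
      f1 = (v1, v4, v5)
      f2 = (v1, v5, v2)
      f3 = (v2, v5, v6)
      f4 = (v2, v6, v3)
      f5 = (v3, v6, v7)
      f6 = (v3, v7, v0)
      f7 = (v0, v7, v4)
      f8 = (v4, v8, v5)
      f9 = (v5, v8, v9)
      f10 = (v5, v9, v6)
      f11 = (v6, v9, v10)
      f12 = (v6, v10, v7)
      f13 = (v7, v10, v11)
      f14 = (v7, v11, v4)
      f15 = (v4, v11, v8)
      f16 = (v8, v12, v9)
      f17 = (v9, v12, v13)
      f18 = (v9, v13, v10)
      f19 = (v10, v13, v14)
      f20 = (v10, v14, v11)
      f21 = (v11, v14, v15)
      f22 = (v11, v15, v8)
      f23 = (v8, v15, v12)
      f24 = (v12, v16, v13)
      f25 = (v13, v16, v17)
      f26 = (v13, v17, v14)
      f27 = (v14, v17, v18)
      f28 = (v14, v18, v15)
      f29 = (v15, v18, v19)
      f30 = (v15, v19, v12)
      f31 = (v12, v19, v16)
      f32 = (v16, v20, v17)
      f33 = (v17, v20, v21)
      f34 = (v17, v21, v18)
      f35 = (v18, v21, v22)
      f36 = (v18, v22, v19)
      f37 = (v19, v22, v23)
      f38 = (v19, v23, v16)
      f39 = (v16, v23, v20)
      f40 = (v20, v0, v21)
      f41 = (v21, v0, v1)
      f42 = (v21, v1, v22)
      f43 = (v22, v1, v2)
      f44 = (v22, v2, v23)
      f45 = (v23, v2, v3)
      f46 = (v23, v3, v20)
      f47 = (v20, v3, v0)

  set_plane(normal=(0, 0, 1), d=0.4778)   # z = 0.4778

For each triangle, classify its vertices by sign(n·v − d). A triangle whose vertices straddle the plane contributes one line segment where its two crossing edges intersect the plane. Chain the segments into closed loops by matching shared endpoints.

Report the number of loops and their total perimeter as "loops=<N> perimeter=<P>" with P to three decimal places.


Straddling triangles (24 of 48):
  (v0,v4,v1) [--+] → (1.6685, 0.595297, 0.4778)–(2.0122, 0, 0.4778)  len=0.6874
  (v1,v4,v5) [+-+] → (1.6685, 0.595297, 0.4778)–(1.0061, 1.7426, 0.4778)  len=1.3248
  (v1,v5,v2) [++-] → (0.985395, 1.1473, 0.4778)–(1.6478, 0, 0.4778)  len=1.3248
  (v2,v5,v6) [-+-] → (0.985395, 1.1473, 0.4778)–(0.8239, 1.427, 0.4778)  len=0.3230
  (v4,v8,v5) [--+] → (0.318709, 1.7426, 0.4778)–(1.0061, 1.7426, 0.4778)  len=0.6874
  (v5,v8,v9) [+-+] → (0.318709, 1.7426, 0.4778)–(-1.0061, 1.7426, 0.4778)  len=1.3248
  (v5,v9,v6) [++-] → (-0.500909, 1.427, 0.4778)–(0.8239, 1.427, 0.4778)  len=1.3248
  (v6,v9,v10) [-+-] → (-0.500909, 1.427, 0.4778)–(-0.8239, 1.427, 0.4778)  len=0.3230
  (v8,v12,v9) [--+] → (-1.3498, 1.1473, 0.4778)–(-1.0061, 1.7426, 0.4778)  len=0.6874
  (v9,v12,v13) [+-+] → (-1.3498, 1.1473, 0.4778)–(-2.0122, 0, 0.4778)  len=1.3248
  (v9,v13,v10) [++-] → (-1.4863, 0.279705, 0.4778)–(-0.8239, 1.427, 0.4778)  len=1.3248
  (v10,v13,v14) [-+-] → (-1.4863, 0.279705, 0.4778)–(-1.6478, 0, 0.4778)  len=0.3230
  (v12,v16,v13) [--+] → (-1.6685, -0.595297, 0.4778)–(-2.0122, 0, 0.4778)  len=0.6874
  (v13,v16,v17) [+-+] → (-1.6685, -0.595297, 0.4778)–(-1.0061, -1.7426, 0.4778)  len=1.3248
  (v13,v17,v14) [++-] → (-0.985395, -1.1473, 0.4778)–(-1.6478, 0, 0.4778)  len=1.3248
  (v14,v17,v18) [-+-] → (-0.985395, -1.1473, 0.4778)–(-0.8239, -1.427, 0.4778)  len=0.3230
  (v16,v20,v17) [--+] → (-0.318709, -1.7426, 0.4778)–(-1.0061, -1.7426, 0.4778)  len=0.6874
  (v17,v20,v21) [+-+] → (-0.318709, -1.7426, 0.4778)–(1.0061, -1.7426, 0.4778)  len=1.3248
  (v17,v21,v18) [++-] → (0.500909, -1.427, 0.4778)–(-0.8239, -1.427, 0.4778)  len=1.3248
  (v18,v21,v22) [-+-] → (0.500909, -1.427, 0.4778)–(0.8239, -1.427, 0.4778)  len=0.3230
  (v20,v0,v21) [--+] → (1.3498, -1.1473, 0.4778)–(1.0061, -1.7426, 0.4778)  len=0.6874
  (v21,v0,v1) [+-+] → (1.3498, -1.1473, 0.4778)–(2.0122, 0, 0.4778)  len=1.3248
  (v21,v1,v22) [++-] → (1.4863, -0.279705, 0.4778)–(0.8239, -1.427, 0.4778)  len=1.3248
  (v22,v1,v2) [-+-] → (1.4863, -0.279705, 0.4778)–(1.6478, 0, 0.4778)  len=0.3230

Chained into 2 loop(s):
  loop 1: 12 segments, perimeter = 12.0731
  loop 2: 12 segments, perimeter = 9.8867
Total perimeter = 21.960

loops=2 perimeter=21.960


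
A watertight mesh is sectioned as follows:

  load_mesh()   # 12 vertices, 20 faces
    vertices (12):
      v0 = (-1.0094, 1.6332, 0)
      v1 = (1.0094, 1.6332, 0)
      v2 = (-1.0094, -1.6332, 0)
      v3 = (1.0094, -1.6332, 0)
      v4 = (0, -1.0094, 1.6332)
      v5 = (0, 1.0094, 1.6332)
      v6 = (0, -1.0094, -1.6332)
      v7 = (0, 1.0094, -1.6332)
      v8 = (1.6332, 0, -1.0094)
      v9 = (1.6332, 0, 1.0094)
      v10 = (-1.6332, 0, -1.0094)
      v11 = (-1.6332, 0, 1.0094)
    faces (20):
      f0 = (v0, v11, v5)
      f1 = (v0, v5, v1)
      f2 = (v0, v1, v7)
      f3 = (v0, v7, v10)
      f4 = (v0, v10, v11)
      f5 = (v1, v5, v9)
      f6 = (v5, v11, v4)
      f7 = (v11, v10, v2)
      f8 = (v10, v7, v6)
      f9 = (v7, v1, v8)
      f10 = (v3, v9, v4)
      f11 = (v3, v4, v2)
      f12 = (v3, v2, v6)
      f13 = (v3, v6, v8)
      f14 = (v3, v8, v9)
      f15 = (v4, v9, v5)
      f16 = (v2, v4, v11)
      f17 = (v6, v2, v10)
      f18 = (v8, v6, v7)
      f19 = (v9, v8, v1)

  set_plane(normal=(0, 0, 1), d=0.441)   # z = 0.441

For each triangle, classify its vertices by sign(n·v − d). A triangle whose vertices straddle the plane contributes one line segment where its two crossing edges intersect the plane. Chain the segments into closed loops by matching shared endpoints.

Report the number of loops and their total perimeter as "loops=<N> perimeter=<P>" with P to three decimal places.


loops=1 perimeter=9.969

Straddling triangles (10 of 20):
  (v0,v11,v5) [-++] → (-1.28193, 0.919666, 0.441)–(-0.73684, 1.46476, 0.441)  len=0.7709
  (v0,v5,v1) [-+-] → (-0.73684, 1.46476, 0.441)–(0.73684, 1.46476, 0.441)  len=1.4737
  (v0,v10,v11) [--+] → (-1.6332, 0, 0.441)–(-1.28193, 0.919666, 0.441)  len=0.9845
  (v1,v5,v9) [-++] → (0.73684, 1.46476, 0.441)–(1.28193, 0.919666, 0.441)  len=0.7709
  (v11,v10,v2) [+--] → (-1.6332, 0, 0.441)–(-1.28193, -0.919666, 0.441)  len=0.9845
  (v3,v9,v4) [-++] → (1.28193, -0.919666, 0.441)–(0.73684, -1.46476, 0.441)  len=0.7709
  (v3,v4,v2) [-+-] → (0.73684, -1.46476, 0.441)–(-0.73684, -1.46476, 0.441)  len=1.4737
  (v3,v8,v9) [--+] → (1.6332, 0, 0.441)–(1.28193, -0.919666, 0.441)  len=0.9845
  (v2,v4,v11) [-++] → (-0.73684, -1.46476, 0.441)–(-1.28193, -0.919666, 0.441)  len=0.7709
  (v9,v8,v1) [+--] → (1.6332, 0, 0.441)–(1.28193, 0.919666, 0.441)  len=0.9845

Chained into 1 loop(s):
  loop 1: 10 segments, perimeter = 9.9687
Total perimeter = 9.969


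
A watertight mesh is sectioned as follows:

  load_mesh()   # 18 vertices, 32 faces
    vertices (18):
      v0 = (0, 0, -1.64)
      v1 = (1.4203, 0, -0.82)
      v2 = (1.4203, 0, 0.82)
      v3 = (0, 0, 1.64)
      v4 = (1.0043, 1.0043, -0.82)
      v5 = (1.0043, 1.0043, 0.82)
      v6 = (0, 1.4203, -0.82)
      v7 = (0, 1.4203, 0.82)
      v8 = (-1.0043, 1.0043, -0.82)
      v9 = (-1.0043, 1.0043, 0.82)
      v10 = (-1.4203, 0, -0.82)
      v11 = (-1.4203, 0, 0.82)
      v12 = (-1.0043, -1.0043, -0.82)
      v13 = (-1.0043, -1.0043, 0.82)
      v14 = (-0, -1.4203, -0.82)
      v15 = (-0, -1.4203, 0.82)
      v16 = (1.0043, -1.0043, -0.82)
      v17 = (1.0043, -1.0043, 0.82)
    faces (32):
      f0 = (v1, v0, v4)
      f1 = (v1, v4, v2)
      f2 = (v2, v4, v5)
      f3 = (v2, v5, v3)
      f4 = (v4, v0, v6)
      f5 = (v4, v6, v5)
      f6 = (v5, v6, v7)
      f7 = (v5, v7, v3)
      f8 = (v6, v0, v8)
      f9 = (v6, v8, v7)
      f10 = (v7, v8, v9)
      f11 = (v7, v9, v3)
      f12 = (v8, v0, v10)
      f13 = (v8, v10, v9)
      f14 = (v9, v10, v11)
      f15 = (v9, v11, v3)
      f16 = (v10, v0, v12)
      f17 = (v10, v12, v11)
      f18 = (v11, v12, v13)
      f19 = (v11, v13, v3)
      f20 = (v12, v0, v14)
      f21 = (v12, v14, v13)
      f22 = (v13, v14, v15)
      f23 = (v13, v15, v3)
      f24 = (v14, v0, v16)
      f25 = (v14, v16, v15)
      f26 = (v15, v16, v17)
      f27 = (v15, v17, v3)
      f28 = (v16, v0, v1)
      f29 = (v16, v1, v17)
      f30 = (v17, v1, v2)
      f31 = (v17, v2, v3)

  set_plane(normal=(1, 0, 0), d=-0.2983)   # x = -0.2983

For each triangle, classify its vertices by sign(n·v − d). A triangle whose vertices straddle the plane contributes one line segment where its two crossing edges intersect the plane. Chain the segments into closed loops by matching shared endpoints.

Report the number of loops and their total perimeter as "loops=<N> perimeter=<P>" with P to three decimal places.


loops=1 perimeter=9.118

Straddling triangles (12 of 32):
  (v6,v0,v8) [++-] → (-0.2983, 0.2983, -1.39644)–(-0.2983, 1.29674, -0.82)  len=1.1529
  (v6,v8,v7) [+-+] → (-0.2983, 1.29674, -0.82)–(-0.2983, 1.29674, 0.332883)  len=1.1529
  (v7,v8,v9) [+--] → (-0.2983, 1.29674, 0.332883)–(-0.2983, 1.29674, 0.82)  len=0.4871
  (v7,v9,v3) [+-+] → (-0.2983, 1.29674, 0.82)–(-0.2983, 0.2983, 1.39644)  len=1.1529
  (v8,v0,v10) [-+-] → (-0.2983, 0.2983, -1.39644)–(-0.2983, 0, -1.46778)  len=0.3067
  (v9,v11,v3) [--+] → (-0.2983, 0, 1.46778)–(-0.2983, 0.2983, 1.39644)  len=0.3067
  (v10,v0,v12) [-+-] → (-0.2983, 0, -1.46778)–(-0.2983, -0.2983, -1.39644)  len=0.3067
  (v11,v13,v3) [--+] → (-0.2983, -0.2983, 1.39644)–(-0.2983, 0, 1.46778)  len=0.3067
  (v12,v0,v14) [-++] → (-0.2983, -0.2983, -1.39644)–(-0.2983, -1.29674, -0.82)  len=1.1529
  (v12,v14,v13) [-+-] → (-0.2983, -1.29674, -0.82)–(-0.2983, -1.29674, -0.332883)  len=0.4871
  (v13,v14,v15) [-++] → (-0.2983, -1.29674, -0.332883)–(-0.2983, -1.29674, 0.82)  len=1.1529
  (v13,v15,v3) [-++] → (-0.2983, -1.29674, 0.82)–(-0.2983, -0.2983, 1.39644)  len=1.1529

Chained into 1 loop(s):
  loop 1: 12 segments, perimeter = 9.1184
Total perimeter = 9.118


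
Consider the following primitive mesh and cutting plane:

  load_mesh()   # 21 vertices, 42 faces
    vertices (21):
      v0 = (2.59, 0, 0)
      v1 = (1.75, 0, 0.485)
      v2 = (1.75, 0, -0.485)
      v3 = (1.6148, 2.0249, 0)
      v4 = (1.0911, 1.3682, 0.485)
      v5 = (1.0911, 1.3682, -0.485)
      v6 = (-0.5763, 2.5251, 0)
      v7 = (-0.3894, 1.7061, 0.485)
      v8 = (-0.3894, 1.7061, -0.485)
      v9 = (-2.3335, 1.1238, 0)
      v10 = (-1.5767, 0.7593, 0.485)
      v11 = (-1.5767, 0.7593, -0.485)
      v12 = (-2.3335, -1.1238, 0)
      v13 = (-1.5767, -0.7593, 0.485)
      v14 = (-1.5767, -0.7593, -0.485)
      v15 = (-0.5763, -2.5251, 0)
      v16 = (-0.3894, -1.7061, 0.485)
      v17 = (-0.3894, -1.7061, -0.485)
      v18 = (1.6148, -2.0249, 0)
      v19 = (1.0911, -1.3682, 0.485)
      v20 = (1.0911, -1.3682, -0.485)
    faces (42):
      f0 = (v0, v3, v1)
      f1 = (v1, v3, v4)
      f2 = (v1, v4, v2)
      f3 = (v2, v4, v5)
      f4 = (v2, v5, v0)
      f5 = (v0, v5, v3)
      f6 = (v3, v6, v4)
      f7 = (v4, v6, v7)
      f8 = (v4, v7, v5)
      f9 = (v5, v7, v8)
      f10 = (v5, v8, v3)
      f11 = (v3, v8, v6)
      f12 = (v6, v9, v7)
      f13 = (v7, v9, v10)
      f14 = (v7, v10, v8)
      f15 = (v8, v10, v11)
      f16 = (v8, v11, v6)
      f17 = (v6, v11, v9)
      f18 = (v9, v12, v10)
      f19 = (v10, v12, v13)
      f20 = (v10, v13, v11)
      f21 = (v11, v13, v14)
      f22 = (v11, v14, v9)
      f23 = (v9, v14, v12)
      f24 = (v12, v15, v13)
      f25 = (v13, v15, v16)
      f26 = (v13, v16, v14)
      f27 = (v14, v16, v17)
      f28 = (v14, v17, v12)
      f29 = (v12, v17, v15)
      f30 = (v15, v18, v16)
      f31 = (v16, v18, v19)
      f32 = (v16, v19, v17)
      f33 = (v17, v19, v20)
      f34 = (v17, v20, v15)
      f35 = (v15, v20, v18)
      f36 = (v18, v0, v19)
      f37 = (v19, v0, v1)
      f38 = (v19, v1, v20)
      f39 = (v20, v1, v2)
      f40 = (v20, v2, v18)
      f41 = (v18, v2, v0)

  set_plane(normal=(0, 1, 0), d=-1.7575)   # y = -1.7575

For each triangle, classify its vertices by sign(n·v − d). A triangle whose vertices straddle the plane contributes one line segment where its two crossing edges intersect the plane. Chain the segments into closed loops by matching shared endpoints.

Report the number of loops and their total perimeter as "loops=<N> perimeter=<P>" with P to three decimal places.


loops=1 perimeter=6.882

Straddling triangles (10 of 42):
  (v12,v15,v13) [+-+] → (-1.53885, -1.7575, 0)–(-1.01118, -1.7575, 0.210831)  len=0.5682
  (v13,v15,v16) [+-+] → (-1.01118, -1.7575, 0.210831)–(-0.40113, -1.7575, 0.454562)  len=0.6569
  (v12,v17,v15) [++-] → (-0.40113, -1.7575, -0.454562)–(-1.53885, -1.7575, 0)  len=1.2252
  (v15,v18,v16) [--+] → (-0.0662636, -1.7575, 0.406804)–(-0.40113, -1.7575, 0.454562)  len=0.3383
  (v16,v18,v19) [+-+] → (-0.0662636, -1.7575, 0.406804)–(1.40156, -1.7575, 0.197486)  len=1.4827
  (v17,v20,v15) [++-] → (0.530015, -1.7575, -0.321796)–(-0.40113, -1.7575, -0.454562)  len=0.9406
  (v15,v20,v18) [-+-] → (0.530015, -1.7575, -0.321796)–(1.40156, -1.7575, -0.197486)  len=0.8804
  (v18,v0,v19) [-++] → (1.74358, -1.7575, 0)–(1.40156, -1.7575, 0.197486)  len=0.3949
  (v20,v2,v18) [++-] → (1.63265, -1.7575, -0.0640471)–(1.40156, -1.7575, -0.197486)  len=0.2669
  (v18,v2,v0) [-++] → (1.63265, -1.7575, -0.0640471)–(1.74358, -1.7575, 0)  len=0.1281

Chained into 1 loop(s):
  loop 1: 10 segments, perimeter = 6.8821
Total perimeter = 6.882


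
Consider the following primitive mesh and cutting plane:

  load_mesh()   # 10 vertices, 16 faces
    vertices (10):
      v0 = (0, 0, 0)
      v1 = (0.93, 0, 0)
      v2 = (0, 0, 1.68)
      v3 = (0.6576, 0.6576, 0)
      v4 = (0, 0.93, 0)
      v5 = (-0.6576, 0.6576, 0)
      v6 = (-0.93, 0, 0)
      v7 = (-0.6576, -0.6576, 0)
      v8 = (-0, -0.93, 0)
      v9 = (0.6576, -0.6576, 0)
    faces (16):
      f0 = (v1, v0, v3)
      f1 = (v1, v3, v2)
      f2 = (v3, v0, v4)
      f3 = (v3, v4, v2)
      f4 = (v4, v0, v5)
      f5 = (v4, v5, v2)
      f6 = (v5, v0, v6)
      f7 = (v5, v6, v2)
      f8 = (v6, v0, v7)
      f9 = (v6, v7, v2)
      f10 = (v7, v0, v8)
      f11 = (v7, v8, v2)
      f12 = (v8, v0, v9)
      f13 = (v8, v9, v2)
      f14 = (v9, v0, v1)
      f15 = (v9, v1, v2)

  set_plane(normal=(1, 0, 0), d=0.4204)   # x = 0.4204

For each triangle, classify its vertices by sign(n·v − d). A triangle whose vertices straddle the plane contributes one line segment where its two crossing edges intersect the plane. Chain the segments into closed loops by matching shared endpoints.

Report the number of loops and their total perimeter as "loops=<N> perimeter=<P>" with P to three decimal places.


loops=1 perimeter=3.947

Straddling triangles (8 of 16):
  (v1,v0,v3) [+-+] → (0.4204, 0, 0)–(0.4204, 0.4204, 0)  len=0.4204
  (v1,v3,v2) [++-] → (0.4204, 0.4204, 0.605985)–(0.4204, 0, 0.920568)  len=0.5251
  (v3,v0,v4) [+--] → (0.4204, 0.4204, 0)–(0.4204, 0.755856, 0)  len=0.3355
  (v3,v4,v2) [+--] → (0.4204, 0.755856, 0)–(0.4204, 0.4204, 0.605985)  len=0.6926
  (v8,v0,v9) [--+] → (0.4204, -0.4204, 0)–(0.4204, -0.755856, 0)  len=0.3355
  (v8,v9,v2) [-+-] → (0.4204, -0.755856, 0)–(0.4204, -0.4204, 0.605985)  len=0.6926
  (v9,v0,v1) [+-+] → (0.4204, -0.4204, 0)–(0.4204, 0, 0)  len=0.4204
  (v9,v1,v2) [++-] → (0.4204, 0, 0.920568)–(0.4204, -0.4204, 0.605985)  len=0.5251

Chained into 1 loop(s):
  loop 1: 8 segments, perimeter = 3.9471
Total perimeter = 3.947


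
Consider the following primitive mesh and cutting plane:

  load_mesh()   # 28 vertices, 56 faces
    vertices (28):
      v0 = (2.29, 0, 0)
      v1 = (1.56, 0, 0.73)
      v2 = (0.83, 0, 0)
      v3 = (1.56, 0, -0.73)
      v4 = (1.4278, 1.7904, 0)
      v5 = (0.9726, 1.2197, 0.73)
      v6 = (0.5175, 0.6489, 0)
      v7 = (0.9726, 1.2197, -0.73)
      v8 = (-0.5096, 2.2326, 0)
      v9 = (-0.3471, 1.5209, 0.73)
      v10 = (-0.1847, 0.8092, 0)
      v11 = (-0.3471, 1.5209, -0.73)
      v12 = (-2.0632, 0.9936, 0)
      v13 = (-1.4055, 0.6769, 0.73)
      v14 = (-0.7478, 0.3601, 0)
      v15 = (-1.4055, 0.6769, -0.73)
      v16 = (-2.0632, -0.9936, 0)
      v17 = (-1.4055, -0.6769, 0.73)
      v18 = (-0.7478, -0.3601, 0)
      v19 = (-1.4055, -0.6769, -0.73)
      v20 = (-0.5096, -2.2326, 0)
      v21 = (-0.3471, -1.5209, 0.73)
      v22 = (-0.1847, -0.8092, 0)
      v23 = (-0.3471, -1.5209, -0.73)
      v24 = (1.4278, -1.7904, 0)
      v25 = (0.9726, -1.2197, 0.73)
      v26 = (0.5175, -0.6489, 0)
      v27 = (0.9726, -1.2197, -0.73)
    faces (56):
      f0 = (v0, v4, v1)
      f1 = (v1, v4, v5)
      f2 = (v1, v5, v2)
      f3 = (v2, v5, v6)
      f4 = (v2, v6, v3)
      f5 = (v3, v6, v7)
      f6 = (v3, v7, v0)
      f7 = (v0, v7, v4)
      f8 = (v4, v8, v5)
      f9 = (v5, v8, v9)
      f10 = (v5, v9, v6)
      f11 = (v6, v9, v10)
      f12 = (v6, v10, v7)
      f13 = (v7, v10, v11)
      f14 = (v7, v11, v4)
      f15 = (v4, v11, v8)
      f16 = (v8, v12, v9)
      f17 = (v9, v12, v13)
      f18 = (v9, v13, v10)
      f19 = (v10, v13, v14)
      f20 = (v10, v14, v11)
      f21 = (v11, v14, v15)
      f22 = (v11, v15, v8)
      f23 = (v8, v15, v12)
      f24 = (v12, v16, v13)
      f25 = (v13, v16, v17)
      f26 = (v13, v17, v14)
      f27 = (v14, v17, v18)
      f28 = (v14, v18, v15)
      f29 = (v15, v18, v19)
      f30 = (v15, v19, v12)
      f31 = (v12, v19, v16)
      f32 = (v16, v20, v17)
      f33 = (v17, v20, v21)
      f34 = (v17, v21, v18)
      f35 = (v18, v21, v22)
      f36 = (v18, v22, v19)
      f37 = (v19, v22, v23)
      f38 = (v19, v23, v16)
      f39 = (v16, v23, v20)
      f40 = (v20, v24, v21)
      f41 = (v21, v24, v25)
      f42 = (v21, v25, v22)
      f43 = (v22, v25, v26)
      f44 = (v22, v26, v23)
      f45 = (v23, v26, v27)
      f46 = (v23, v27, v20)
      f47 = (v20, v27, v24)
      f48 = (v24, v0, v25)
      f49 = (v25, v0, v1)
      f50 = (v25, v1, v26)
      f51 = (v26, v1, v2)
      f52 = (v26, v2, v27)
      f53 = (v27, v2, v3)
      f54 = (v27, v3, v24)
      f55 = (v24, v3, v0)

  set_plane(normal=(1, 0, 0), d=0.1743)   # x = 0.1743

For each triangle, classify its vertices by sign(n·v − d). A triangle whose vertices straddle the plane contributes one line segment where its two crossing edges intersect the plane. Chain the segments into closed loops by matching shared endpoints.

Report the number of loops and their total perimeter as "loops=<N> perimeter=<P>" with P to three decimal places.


Straddling triangles (16 of 56):
  (v4,v8,v5) [+-+] → (0.1743, 2.0765, 0)–(0.1743, 1.76524, 0.336828)  len=0.4586
  (v5,v8,v9) [+--] → (0.1743, 1.76524, 0.336828)–(0.1743, 1.4019, 0.73)  len=0.5354
  (v5,v9,v6) [+-+] → (0.1743, 1.4019, 0.73)–(0.1743, 0.995037, 0.289771)  len=0.5994
  (v6,v9,v10) [+--] → (0.1743, 0.995037, 0.289771)–(0.1743, 0.727247, 0)  len=0.3946
  (v6,v10,v7) [+-+] → (0.1743, 0.727247, 0)–(0.1743, 0.936539, -0.226449)  len=0.3084
  (v7,v10,v11) [+--] → (0.1743, 0.936539, -0.226449)–(0.1743, 1.4019, -0.73)  len=0.6857
  (v7,v11,v4) [+-+] → (0.1743, 1.4019, -0.73)–(0.1743, 1.60007, -0.515553)  len=0.2920
  (v4,v11,v8) [+--] → (0.1743, 1.60007, -0.515553)–(0.1743, 2.0765, 0)  len=0.7020
  (v20,v24,v21) [-+-] → (0.1743, -2.0765, 0)–(0.1743, -1.60007, 0.515553)  len=0.7020
  (v21,v24,v25) [-++] → (0.1743, -1.60007, 0.515553)–(0.1743, -1.4019, 0.73)  len=0.2920
  (v21,v25,v22) [-+-] → (0.1743, -1.4019, 0.73)–(0.1743, -0.936539, 0.226449)  len=0.6857
  (v22,v25,v26) [-++] → (0.1743, -0.936539, 0.226449)–(0.1743, -0.727247, 0)  len=0.3084
  (v22,v26,v23) [-+-] → (0.1743, -0.727247, 0)–(0.1743, -0.995037, -0.289771)  len=0.3946
  (v23,v26,v27) [-++] → (0.1743, -0.995037, -0.289771)–(0.1743, -1.4019, -0.73)  len=0.5994
  (v23,v27,v20) [-+-] → (0.1743, -1.4019, -0.73)–(0.1743, -1.76524, -0.336828)  len=0.5354
  (v20,v27,v24) [-++] → (0.1743, -1.76524, -0.336828)–(0.1743, -2.0765, 0)  len=0.4586

Chained into 2 loop(s):
  loop 1: 8 segments, perimeter = 3.9760
  loop 2: 8 segments, perimeter = 3.9760
Total perimeter = 7.952

loops=2 perimeter=7.952


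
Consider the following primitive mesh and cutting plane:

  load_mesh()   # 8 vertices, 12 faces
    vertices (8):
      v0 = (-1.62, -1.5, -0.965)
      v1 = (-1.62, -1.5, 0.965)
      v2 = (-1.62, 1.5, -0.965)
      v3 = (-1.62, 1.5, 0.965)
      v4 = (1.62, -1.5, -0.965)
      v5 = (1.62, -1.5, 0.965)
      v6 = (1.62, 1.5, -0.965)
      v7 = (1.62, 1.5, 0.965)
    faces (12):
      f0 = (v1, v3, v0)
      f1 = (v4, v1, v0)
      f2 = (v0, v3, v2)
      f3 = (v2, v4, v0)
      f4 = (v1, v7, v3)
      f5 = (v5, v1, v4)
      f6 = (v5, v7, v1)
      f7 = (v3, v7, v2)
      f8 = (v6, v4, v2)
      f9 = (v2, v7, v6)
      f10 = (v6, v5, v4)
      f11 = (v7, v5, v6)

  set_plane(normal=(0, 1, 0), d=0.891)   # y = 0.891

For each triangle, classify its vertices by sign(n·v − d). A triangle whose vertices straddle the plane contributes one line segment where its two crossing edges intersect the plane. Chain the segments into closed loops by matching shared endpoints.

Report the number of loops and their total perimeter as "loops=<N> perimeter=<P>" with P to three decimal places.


Straddling triangles (8 of 12):
  (v1,v3,v0) [-+-] → (-1.62, 0.891, 0.965)–(-1.62, 0.891, 0.57321)  len=0.3918
  (v0,v3,v2) [-++] → (-1.62, 0.891, 0.57321)–(-1.62, 0.891, -0.965)  len=1.5382
  (v2,v4,v0) [+--] → (-0.96228, 0.891, -0.965)–(-1.62, 0.891, -0.965)  len=0.6577
  (v1,v7,v3) [-++] → (0.96228, 0.891, 0.965)–(-1.62, 0.891, 0.965)  len=2.5823
  (v5,v7,v1) [-+-] → (1.62, 0.891, 0.965)–(0.96228, 0.891, 0.965)  len=0.6577
  (v6,v4,v2) [+-+] → (1.62, 0.891, -0.965)–(-0.96228, 0.891, -0.965)  len=2.5823
  (v6,v5,v4) [+--] → (1.62, 0.891, -0.57321)–(1.62, 0.891, -0.965)  len=0.3918
  (v7,v5,v6) [+-+] → (1.62, 0.891, 0.965)–(1.62, 0.891, -0.57321)  len=1.5382

Chained into 1 loop(s):
  loop 1: 8 segments, perimeter = 10.3400
Total perimeter = 10.340

loops=1 perimeter=10.340


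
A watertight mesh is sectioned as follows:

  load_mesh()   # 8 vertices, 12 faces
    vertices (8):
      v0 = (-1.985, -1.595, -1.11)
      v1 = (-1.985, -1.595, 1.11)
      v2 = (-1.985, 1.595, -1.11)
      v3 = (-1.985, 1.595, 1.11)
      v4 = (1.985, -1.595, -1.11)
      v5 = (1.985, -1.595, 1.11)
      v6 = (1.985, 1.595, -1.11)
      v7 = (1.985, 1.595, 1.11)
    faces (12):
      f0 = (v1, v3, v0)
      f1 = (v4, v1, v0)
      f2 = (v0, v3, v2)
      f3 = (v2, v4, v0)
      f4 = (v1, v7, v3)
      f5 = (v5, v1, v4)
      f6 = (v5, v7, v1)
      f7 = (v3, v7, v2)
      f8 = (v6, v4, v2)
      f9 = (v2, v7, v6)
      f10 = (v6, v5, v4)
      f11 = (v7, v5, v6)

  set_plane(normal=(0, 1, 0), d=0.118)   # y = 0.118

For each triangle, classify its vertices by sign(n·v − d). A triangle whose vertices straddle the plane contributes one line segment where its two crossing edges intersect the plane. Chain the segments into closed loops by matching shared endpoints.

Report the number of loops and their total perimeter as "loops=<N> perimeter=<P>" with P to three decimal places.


Straddling triangles (8 of 12):
  (v1,v3,v0) [-+-] → (-1.985, 0.118, 1.11)–(-1.985, 0.118, 0.0821191)  len=1.0279
  (v0,v3,v2) [-++] → (-1.985, 0.118, 0.0821191)–(-1.985, 0.118, -1.11)  len=1.1921
  (v2,v4,v0) [+--] → (-0.146853, 0.118, -1.11)–(-1.985, 0.118, -1.11)  len=1.8381
  (v1,v7,v3) [-++] → (0.146853, 0.118, 1.11)–(-1.985, 0.118, 1.11)  len=2.1319
  (v5,v7,v1) [-+-] → (1.985, 0.118, 1.11)–(0.146853, 0.118, 1.11)  len=1.8381
  (v6,v4,v2) [+-+] → (1.985, 0.118, -1.11)–(-0.146853, 0.118, -1.11)  len=2.1319
  (v6,v5,v4) [+--] → (1.985, 0.118, -0.0821191)–(1.985, 0.118, -1.11)  len=1.0279
  (v7,v5,v6) [+-+] → (1.985, 0.118, 1.11)–(1.985, 0.118, -0.0821191)  len=1.1921

Chained into 1 loop(s):
  loop 1: 8 segments, perimeter = 12.3800
Total perimeter = 12.380

loops=1 perimeter=12.380


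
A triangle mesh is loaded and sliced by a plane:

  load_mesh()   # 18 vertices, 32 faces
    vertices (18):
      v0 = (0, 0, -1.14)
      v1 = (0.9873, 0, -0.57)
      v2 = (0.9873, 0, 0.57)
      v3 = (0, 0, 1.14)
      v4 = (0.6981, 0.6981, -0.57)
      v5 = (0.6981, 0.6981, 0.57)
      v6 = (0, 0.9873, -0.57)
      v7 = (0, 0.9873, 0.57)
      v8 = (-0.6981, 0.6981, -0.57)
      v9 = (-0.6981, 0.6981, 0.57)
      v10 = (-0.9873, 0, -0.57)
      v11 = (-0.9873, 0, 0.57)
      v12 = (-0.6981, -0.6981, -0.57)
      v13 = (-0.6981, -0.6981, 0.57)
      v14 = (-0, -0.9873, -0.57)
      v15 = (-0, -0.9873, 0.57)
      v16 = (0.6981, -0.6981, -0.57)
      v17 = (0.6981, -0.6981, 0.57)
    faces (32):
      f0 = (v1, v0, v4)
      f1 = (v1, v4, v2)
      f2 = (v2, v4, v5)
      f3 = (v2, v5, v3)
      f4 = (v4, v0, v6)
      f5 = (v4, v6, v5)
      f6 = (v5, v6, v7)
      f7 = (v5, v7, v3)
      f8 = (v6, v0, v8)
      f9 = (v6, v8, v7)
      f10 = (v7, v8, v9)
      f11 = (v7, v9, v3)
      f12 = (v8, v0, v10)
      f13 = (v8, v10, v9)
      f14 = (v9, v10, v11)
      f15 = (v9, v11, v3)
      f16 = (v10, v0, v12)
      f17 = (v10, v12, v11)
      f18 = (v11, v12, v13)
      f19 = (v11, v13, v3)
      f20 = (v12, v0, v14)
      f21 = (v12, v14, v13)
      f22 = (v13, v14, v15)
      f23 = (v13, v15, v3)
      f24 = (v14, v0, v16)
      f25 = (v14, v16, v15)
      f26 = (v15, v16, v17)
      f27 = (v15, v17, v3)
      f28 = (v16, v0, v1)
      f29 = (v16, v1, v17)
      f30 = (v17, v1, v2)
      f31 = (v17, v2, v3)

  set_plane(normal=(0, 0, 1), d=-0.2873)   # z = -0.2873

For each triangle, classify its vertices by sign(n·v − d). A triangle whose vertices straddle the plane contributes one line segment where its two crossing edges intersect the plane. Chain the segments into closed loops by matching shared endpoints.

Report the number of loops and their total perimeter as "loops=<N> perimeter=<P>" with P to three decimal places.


loops=1 perimeter=6.045

Straddling triangles (16 of 32):
  (v1,v4,v2) [--+] → (0.769817, 0.524983, -0.2873)–(0.9873, 0, -0.2873)  len=0.5682
  (v2,v4,v5) [+-+] → (0.769817, 0.524983, -0.2873)–(0.6981, 0.6981, -0.2873)  len=0.1874
  (v4,v6,v5) [--+] → (0.173117, 0.915583, -0.2873)–(0.6981, 0.6981, -0.2873)  len=0.5682
  (v5,v6,v7) [+-+] → (0.173117, 0.915583, -0.2873)–(0, 0.9873, -0.2873)  len=0.1874
  (v6,v8,v7) [--+] → (-0.524983, 0.769817, -0.2873)–(0, 0.9873, -0.2873)  len=0.5682
  (v7,v8,v9) [+-+] → (-0.524983, 0.769817, -0.2873)–(-0.6981, 0.6981, -0.2873)  len=0.1874
  (v8,v10,v9) [--+] → (-0.915583, 0.173117, -0.2873)–(-0.6981, 0.6981, -0.2873)  len=0.5682
  (v9,v10,v11) [+-+] → (-0.915583, 0.173117, -0.2873)–(-0.9873, 0, -0.2873)  len=0.1874
  (v10,v12,v11) [--+] → (-0.769817, -0.524983, -0.2873)–(-0.9873, 0, -0.2873)  len=0.5682
  (v11,v12,v13) [+-+] → (-0.769817, -0.524983, -0.2873)–(-0.6981, -0.6981, -0.2873)  len=0.1874
  (v12,v14,v13) [--+] → (-0.173117, -0.915583, -0.2873)–(-0.6981, -0.6981, -0.2873)  len=0.5682
  (v13,v14,v15) [+-+] → (-0.173117, -0.915583, -0.2873)–(0, -0.9873, -0.2873)  len=0.1874
  (v14,v16,v15) [--+] → (0.524983, -0.769817, -0.2873)–(0, -0.9873, -0.2873)  len=0.5682
  (v15,v16,v17) [+-+] → (0.524983, -0.769817, -0.2873)–(0.6981, -0.6981, -0.2873)  len=0.1874
  (v16,v1,v17) [--+] → (0.915583, -0.173117, -0.2873)–(0.6981, -0.6981, -0.2873)  len=0.5682
  (v17,v1,v2) [+-+] → (0.915583, -0.173117, -0.2873)–(0.9873, 0, -0.2873)  len=0.1874

Chained into 1 loop(s):
  loop 1: 16 segments, perimeter = 6.0451
Total perimeter = 6.045


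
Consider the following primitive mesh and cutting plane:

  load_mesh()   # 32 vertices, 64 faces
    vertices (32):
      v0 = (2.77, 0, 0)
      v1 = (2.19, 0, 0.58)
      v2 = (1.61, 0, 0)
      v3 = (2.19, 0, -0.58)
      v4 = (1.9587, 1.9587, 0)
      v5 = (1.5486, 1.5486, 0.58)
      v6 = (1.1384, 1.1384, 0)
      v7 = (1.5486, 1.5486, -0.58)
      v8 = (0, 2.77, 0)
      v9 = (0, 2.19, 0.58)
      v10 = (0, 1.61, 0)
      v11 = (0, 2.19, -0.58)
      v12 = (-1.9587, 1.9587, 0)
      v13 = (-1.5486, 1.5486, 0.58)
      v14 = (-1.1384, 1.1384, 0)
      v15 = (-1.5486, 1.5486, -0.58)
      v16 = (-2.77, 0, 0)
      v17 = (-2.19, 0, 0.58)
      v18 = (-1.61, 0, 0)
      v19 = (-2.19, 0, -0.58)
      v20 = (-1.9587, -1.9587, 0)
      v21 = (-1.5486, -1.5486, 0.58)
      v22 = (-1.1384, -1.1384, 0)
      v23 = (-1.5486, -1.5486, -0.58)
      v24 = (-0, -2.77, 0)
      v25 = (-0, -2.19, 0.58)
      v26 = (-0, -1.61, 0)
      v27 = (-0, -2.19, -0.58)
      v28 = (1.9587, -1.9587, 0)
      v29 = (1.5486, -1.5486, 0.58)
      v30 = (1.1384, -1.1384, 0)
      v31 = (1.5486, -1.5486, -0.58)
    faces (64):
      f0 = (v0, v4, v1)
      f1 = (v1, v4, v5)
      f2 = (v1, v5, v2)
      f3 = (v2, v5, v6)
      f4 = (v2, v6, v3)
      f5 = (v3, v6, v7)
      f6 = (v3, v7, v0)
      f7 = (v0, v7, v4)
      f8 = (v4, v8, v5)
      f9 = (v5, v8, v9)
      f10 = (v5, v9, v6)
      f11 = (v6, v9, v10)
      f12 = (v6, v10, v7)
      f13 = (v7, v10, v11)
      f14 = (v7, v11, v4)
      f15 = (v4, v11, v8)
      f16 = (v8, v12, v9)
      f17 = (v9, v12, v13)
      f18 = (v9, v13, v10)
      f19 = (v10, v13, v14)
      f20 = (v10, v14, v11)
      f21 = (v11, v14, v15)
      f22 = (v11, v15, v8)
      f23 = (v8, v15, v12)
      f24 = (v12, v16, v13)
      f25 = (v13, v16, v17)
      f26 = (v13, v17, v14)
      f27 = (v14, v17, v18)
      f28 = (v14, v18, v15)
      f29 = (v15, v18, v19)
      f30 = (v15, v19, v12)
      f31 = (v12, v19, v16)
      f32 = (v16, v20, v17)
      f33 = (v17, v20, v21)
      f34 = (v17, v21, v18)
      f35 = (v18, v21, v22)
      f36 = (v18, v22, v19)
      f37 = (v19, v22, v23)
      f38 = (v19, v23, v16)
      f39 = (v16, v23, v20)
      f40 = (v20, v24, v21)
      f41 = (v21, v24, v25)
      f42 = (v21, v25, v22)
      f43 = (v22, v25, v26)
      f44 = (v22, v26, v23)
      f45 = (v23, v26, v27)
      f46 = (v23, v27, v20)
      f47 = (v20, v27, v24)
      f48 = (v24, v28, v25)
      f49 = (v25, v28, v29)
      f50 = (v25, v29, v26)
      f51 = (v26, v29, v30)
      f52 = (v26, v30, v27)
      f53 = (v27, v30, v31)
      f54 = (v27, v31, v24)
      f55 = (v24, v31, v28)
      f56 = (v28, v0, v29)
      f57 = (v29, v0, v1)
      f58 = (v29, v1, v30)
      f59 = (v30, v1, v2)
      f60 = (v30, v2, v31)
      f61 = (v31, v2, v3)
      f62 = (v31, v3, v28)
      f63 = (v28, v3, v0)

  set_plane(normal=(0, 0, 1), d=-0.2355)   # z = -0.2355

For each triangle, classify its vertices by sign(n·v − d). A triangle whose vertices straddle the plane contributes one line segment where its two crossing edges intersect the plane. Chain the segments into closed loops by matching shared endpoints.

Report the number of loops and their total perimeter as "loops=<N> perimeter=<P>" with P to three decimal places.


loops=2 perimeter=26.819

Straddling triangles (32 of 64):
  (v2,v6,v3) [++-] → (1.56539, 0.67617, -0.2355)–(1.8455, 0, -0.2355)  len=0.7319
  (v3,v6,v7) [-+-] → (1.56539, 0.67617, -0.2355)–(1.30496, 1.30496, -0.2355)  len=0.6806
  (v3,v7,v0) [--+] → (2.27407, 0.628785, -0.2355)–(2.5345, 0, -0.2355)  len=0.6806
  (v0,v7,v4) [+-+] → (2.27407, 0.628785, -0.2355)–(1.79219, 1.79219, -0.2355)  len=1.2593
  (v6,v10,v7) [++-] → (0.628785, 1.58507, -0.2355)–(1.30496, 1.30496, -0.2355)  len=0.7319
  (v7,v10,v11) [-+-] → (0.628785, 1.58507, -0.2355)–(0, 1.8455, -0.2355)  len=0.6806
  (v7,v11,v4) [--+] → (1.1634, 2.05262, -0.2355)–(1.79219, 1.79219, -0.2355)  len=0.6806
  (v4,v11,v8) [+-+] → (1.1634, 2.05262, -0.2355)–(0, 2.5345, -0.2355)  len=1.2593
  (v10,v14,v11) [++-] → (-0.67617, 1.56539, -0.2355)–(0, 1.8455, -0.2355)  len=0.7319
  (v11,v14,v15) [-+-] → (-0.67617, 1.56539, -0.2355)–(-1.30496, 1.30496, -0.2355)  len=0.6806
  (v11,v15,v8) [--+] → (-0.628785, 2.27407, -0.2355)–(0, 2.5345, -0.2355)  len=0.6806
  (v8,v15,v12) [+-+] → (-0.628785, 2.27407, -0.2355)–(-1.79219, 1.79219, -0.2355)  len=1.2593
  (v14,v18,v15) [++-] → (-1.58507, 0.628785, -0.2355)–(-1.30496, 1.30496, -0.2355)  len=0.7319
  (v15,v18,v19) [-+-] → (-1.58507, 0.628785, -0.2355)–(-1.8455, 0, -0.2355)  len=0.6806
  (v15,v19,v12) [--+] → (-2.05262, 1.1634, -0.2355)–(-1.79219, 1.79219, -0.2355)  len=0.6806
  (v12,v19,v16) [+-+] → (-2.05262, 1.1634, -0.2355)–(-2.5345, 0, -0.2355)  len=1.2593
  (v18,v22,v19) [++-] → (-1.56539, -0.67617, -0.2355)–(-1.8455, 0, -0.2355)  len=0.7319
  (v19,v22,v23) [-+-] → (-1.56539, -0.67617, -0.2355)–(-1.30496, -1.30496, -0.2355)  len=0.6806
  (v19,v23,v16) [--+] → (-2.27407, -0.628785, -0.2355)–(-2.5345, 0, -0.2355)  len=0.6806
  (v16,v23,v20) [+-+] → (-2.27407, -0.628785, -0.2355)–(-1.79219, -1.79219, -0.2355)  len=1.2593
  (v22,v26,v23) [++-] → (-0.628785, -1.58507, -0.2355)–(-1.30496, -1.30496, -0.2355)  len=0.7319
  (v23,v26,v27) [-+-] → (-0.628785, -1.58507, -0.2355)–(0, -1.8455, -0.2355)  len=0.6806
  (v23,v27,v20) [--+] → (-1.1634, -2.05262, -0.2355)–(-1.79219, -1.79219, -0.2355)  len=0.6806
  (v20,v27,v24) [+-+] → (-1.1634, -2.05262, -0.2355)–(0, -2.5345, -0.2355)  len=1.2593
  (v26,v30,v27) [++-] → (0.67617, -1.56539, -0.2355)–(0, -1.8455, -0.2355)  len=0.7319
  (v27,v30,v31) [-+-] → (0.67617, -1.56539, -0.2355)–(1.30496, -1.30496, -0.2355)  len=0.6806
  (v27,v31,v24) [--+] → (0.628785, -2.27407, -0.2355)–(0, -2.5345, -0.2355)  len=0.6806
  (v24,v31,v28) [+-+] → (0.628785, -2.27407, -0.2355)–(1.79219, -1.79219, -0.2355)  len=1.2593
  (v30,v2,v31) [++-] → (1.58507, -0.628785, -0.2355)–(1.30496, -1.30496, -0.2355)  len=0.7319
  (v31,v2,v3) [-+-] → (1.58507, -0.628785, -0.2355)–(1.8455, 0, -0.2355)  len=0.6806
  (v31,v3,v28) [--+] → (2.05262, -1.1634, -0.2355)–(1.79219, -1.79219, -0.2355)  len=0.6806
  (v28,v3,v0) [+-+] → (2.05262, -1.1634, -0.2355)–(2.5345, 0, -0.2355)  len=1.2593

Chained into 2 loop(s):
  loop 1: 16 segments, perimeter = 11.2998
  loop 2: 16 segments, perimeter = 15.5187
Total perimeter = 26.819
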